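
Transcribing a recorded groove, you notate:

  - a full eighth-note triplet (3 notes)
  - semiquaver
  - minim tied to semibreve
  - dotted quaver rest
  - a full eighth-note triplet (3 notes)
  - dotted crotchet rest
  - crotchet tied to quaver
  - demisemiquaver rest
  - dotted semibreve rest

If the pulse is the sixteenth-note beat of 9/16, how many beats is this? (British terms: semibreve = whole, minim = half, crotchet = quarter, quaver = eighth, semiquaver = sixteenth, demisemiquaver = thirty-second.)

One sixteenth-note beat = 2 thirty-second notes.
Working in thirty-second notes: a full eighth-note triplet (3 notes) (three triplet eighths span one quarter) = 8; semiquaver = 2; minim tied to semibreve (minim + semibreve) = 48; dotted quaver rest = 6; a full eighth-note triplet (3 notes) (three triplet eighths span one quarter) = 8; dotted crotchet rest = 12; crotchet tied to quaver (crotchet + quaver) = 12; demisemiquaver rest = 1; dotted semibreve rest = 48.
Sum: 8 + 2 + 48 + 6 + 8 + 12 + 12 + 1 + 48 = 145.
145 ÷ 2 = 72.5 beats.

72.5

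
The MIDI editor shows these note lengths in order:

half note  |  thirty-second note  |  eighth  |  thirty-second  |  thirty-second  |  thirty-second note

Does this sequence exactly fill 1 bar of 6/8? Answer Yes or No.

One bar of 6/8 = 24 thirty-second notes.
Working in thirty-second notes: half note = 16; thirty-second note = 1; eighth = 4; thirty-second = 1; thirty-second = 1; thirty-second note = 1.
Adding: 16 + 1 + 4 + 1 + 1 + 1 = 24.
24 equals 24, so the answer is Yes.

Yes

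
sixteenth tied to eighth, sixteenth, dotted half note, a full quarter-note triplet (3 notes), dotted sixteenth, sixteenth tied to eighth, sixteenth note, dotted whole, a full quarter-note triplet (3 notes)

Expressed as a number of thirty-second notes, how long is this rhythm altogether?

123

Each duration in thirty-second notes: sixteenth tied to eighth (sixteenth + eighth) = 6; sixteenth = 2; dotted half note = 24; a full quarter-note triplet (3 notes) (three triplet quarters span one half) = 16; dotted sixteenth = 3; sixteenth tied to eighth (sixteenth + eighth) = 6; sixteenth note = 2; dotted whole = 48; a full quarter-note triplet (3 notes) (three triplet quarters span one half) = 16.
Sum: 6 + 2 + 24 + 16 + 3 + 6 + 2 + 48 + 16 = 123 thirty-second notes.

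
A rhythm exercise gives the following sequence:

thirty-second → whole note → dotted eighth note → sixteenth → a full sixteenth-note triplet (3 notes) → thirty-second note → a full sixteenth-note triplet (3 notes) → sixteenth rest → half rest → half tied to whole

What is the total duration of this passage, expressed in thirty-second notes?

Working in thirty-second notes: thirty-second = 1; whole note = 32; dotted eighth note = 6; sixteenth = 2; a full sixteenth-note triplet (3 notes) (three triplet sixteenths span one eighth) = 4; thirty-second note = 1; a full sixteenth-note triplet (3 notes) (three triplet sixteenths span one eighth) = 4; sixteenth rest = 2; half rest = 16; half tied to whole (half + whole) = 48.
Altogether 1 + 32 + 6 + 2 + 4 + 1 + 4 + 2 + 16 + 48 = 116 thirty-second notes.

116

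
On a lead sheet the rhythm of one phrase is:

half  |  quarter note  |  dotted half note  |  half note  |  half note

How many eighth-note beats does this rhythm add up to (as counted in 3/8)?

20

One eighth-note beat = 2 sixteenth notes.
Express everything in sixteenth notes: half = 8; quarter note = 4; dotted half note = 12; half note = 8; half note = 8.
Altogether 8 + 4 + 12 + 8 + 8 = 40.
40 ÷ 2 = 20 beats.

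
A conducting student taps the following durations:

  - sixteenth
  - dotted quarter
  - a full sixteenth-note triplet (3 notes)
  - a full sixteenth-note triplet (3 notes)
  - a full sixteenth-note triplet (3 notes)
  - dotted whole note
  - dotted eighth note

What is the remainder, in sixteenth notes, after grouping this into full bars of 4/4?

8

One bar of 4/4 = 16 sixteenth notes.
Each duration in sixteenth notes: sixteenth = 1; dotted quarter = 6; a full sixteenth-note triplet (3 notes) (three triplet sixteenths span one eighth) = 2; a full sixteenth-note triplet (3 notes) (three triplet sixteenths span one eighth) = 2; a full sixteenth-note triplet (3 notes) (three triplet sixteenths span one eighth) = 2; dotted whole note = 24; dotted eighth note = 3.
Altogether 1 + 6 + 2 + 2 + 2 + 24 + 3 = 40.
40 ÷ 16 = 2 complete bars with 8 sixteenth notes remaining.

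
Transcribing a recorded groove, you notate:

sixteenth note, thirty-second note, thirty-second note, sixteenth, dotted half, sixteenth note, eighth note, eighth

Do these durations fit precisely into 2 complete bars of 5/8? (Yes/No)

One bar of 5/8 = 20 thirty-second notes, so 2 bars = 40.
Convert each value to thirty-second notes: sixteenth note = 2; thirty-second note = 1; thirty-second note = 1; sixteenth = 2; dotted half = 24; sixteenth note = 2; eighth note = 4; eighth = 4.
Total: 2 + 1 + 1 + 2 + 24 + 2 + 4 + 4 = 40.
40 equals 40, so the answer is Yes.

Yes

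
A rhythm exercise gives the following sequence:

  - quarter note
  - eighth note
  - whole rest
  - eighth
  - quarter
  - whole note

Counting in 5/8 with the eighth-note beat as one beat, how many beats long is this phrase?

One eighth-note beat = 2 sixteenth notes.
Working in sixteenth notes: quarter note = 4; eighth note = 2; whole rest = 16; eighth = 2; quarter = 4; whole note = 16.
Altogether 4 + 2 + 16 + 2 + 4 + 16 = 44.
44 ÷ 2 = 22 beats.

22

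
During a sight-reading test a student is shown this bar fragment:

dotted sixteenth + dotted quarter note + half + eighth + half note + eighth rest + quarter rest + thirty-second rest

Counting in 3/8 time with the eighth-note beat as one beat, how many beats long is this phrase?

One eighth-note beat = 4 thirty-second notes.
Convert each value to thirty-second notes: dotted sixteenth = 3; dotted quarter note = 12; half = 16; eighth = 4; half note = 16; eighth rest = 4; quarter rest = 8; thirty-second rest = 1.
Altogether 3 + 12 + 16 + 4 + 16 + 4 + 8 + 1 = 64.
64 ÷ 4 = 16 beats.

16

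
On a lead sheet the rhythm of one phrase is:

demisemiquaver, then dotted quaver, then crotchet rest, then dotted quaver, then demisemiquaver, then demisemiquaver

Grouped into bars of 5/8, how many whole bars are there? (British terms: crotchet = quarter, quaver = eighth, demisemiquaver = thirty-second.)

1

One bar of 5/8 = 20 thirty-second notes.
In thirty-second notes: demisemiquaver = 1; dotted quaver = 6; crotchet rest = 8; dotted quaver = 6; demisemiquaver = 1; demisemiquaver = 1.
Altogether 1 + 6 + 8 + 6 + 1 + 1 = 23.
23 ÷ 20 = 1 complete bar with 3 left over.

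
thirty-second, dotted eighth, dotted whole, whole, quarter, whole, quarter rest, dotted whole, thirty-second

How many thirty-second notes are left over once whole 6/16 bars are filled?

One bar of 6/16 = 12 thirty-second notes.
Convert each value to thirty-second notes: thirty-second = 1; dotted eighth = 6; dotted whole = 48; whole = 32; quarter = 8; whole = 32; quarter rest = 8; dotted whole = 48; thirty-second = 1.
Adding: 1 + 6 + 48 + 32 + 8 + 32 + 8 + 48 + 1 = 184.
184 ÷ 12 = 15 complete bars with 4 thirty-second notes remaining.

4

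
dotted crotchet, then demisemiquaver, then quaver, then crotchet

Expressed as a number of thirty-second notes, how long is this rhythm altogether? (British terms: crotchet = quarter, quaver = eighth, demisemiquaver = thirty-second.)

Working in thirty-second notes: dotted crotchet = 12; demisemiquaver = 1; quaver = 4; crotchet = 8.
Total: 12 + 1 + 4 + 8 = 25 thirty-second notes.

25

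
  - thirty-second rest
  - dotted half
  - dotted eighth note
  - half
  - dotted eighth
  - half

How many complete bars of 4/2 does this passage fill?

1

One bar of 4/2 = 64 thirty-second notes.
In thirty-second notes: thirty-second rest = 1; dotted half = 24; dotted eighth note = 6; half = 16; dotted eighth = 6; half = 16.
Altogether 1 + 24 + 6 + 16 + 6 + 16 = 69.
69 ÷ 64 = 1 complete bar with 5 left over.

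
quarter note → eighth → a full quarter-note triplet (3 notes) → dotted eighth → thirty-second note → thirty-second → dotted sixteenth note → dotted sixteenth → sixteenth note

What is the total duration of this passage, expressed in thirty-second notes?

44

In thirty-second notes: quarter note = 8; eighth = 4; a full quarter-note triplet (3 notes) (three triplet quarters span one half) = 16; dotted eighth = 6; thirty-second note = 1; thirty-second = 1; dotted sixteenth note = 3; dotted sixteenth = 3; sixteenth note = 2.
Adding: 8 + 4 + 16 + 6 + 1 + 1 + 3 + 3 + 2 = 44 thirty-second notes.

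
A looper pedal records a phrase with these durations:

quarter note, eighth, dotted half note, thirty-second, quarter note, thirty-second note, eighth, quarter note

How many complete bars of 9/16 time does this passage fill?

One bar of 9/16 = 18 thirty-second notes.
Working in thirty-second notes: quarter note = 8; eighth = 4; dotted half note = 24; thirty-second = 1; quarter note = 8; thirty-second note = 1; eighth = 4; quarter note = 8.
Altogether 8 + 4 + 24 + 1 + 8 + 1 + 4 + 8 = 58.
58 ÷ 18 = 3 complete bars with 4 left over.

3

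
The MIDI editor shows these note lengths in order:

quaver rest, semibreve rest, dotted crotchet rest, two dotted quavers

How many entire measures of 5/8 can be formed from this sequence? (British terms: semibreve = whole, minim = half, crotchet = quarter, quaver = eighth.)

3

One bar of 5/8 = 10 sixteenth notes.
Convert each value to sixteenth notes: quaver rest = 2; semibreve rest = 16; dotted crotchet rest = 6; dotted quaver = 3; dotted quaver = 3.
Total: 2 + 16 + 6 + 3 + 3 = 30.
30 ÷ 10 = 3 complete bars with 0 left over.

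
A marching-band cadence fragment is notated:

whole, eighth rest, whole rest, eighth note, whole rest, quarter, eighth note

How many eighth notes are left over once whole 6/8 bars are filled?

5

One bar of 6/8 = 6 eighth notes.
Working in eighth notes: whole = 8; eighth rest = 1; whole rest = 8; eighth note = 1; whole rest = 8; quarter = 2; eighth note = 1.
Altogether 8 + 1 + 8 + 1 + 8 + 2 + 1 = 29.
29 ÷ 6 = 4 complete bars with 5 eighth notes remaining.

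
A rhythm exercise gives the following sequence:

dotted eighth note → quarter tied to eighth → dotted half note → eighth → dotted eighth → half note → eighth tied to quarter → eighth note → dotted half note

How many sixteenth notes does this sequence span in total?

Working in sixteenth notes: dotted eighth note = 3; quarter tied to eighth (quarter + eighth) = 6; dotted half note = 12; eighth = 2; dotted eighth = 3; half note = 8; eighth tied to quarter (eighth + quarter) = 6; eighth note = 2; dotted half note = 12.
Altogether 3 + 6 + 12 + 2 + 3 + 8 + 6 + 2 + 12 = 54 sixteenth notes.

54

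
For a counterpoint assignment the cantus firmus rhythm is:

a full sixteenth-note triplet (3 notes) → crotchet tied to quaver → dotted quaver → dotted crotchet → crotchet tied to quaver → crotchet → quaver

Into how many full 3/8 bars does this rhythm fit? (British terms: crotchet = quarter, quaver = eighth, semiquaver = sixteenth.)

One bar of 3/8 = 6 sixteenth notes.
Convert each value to sixteenth notes: a full sixteenth-note triplet (3 notes) (three triplet sixteenths span one eighth) = 2; crotchet tied to quaver (crotchet + quaver) = 6; dotted quaver = 3; dotted crotchet = 6; crotchet tied to quaver (crotchet + quaver) = 6; crotchet = 4; quaver = 2.
Adding: 2 + 6 + 3 + 6 + 6 + 4 + 2 = 29.
29 ÷ 6 = 4 complete bars with 5 left over.

4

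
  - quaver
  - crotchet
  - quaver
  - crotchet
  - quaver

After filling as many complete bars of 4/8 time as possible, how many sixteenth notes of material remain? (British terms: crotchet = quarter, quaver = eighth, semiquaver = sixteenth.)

One bar of 4/8 = 4 eighth notes.
In eighth notes: quaver = 1; crotchet = 2; quaver = 1; crotchet = 2; quaver = 1.
Altogether 1 + 2 + 1 + 2 + 1 = 7.
7 ÷ 4 = 1 complete bar with 3 eighth notes remaining = 6 sixteenth notes.

6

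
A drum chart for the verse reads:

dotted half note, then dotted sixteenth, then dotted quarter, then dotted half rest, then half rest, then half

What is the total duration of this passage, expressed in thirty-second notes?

95

In thirty-second notes: dotted half note = 24; dotted sixteenth = 3; dotted quarter = 12; dotted half rest = 24; half rest = 16; half = 16.
Sum: 24 + 3 + 12 + 24 + 16 + 16 = 95 thirty-second notes.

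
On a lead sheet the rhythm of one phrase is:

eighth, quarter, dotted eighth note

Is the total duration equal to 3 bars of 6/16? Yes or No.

No

One bar of 6/16 = 6 sixteenth notes, so 3 bars = 18.
Express everything in sixteenth notes: eighth = 2; quarter = 4; dotted eighth note = 3.
Total: 2 + 4 + 3 = 9.
9 falls short of 18, so the answer is No.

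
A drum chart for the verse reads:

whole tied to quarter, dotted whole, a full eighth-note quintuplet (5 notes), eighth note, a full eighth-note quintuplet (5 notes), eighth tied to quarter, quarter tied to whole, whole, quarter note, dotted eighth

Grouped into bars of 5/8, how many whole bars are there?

11

One bar of 5/8 = 10 sixteenth notes.
Each duration in sixteenth notes: whole tied to quarter (whole + quarter) = 20; dotted whole = 24; a full eighth-note quintuplet (5 notes) (five quintuplet eighths span one half) = 8; eighth note = 2; a full eighth-note quintuplet (5 notes) (five quintuplet eighths span one half) = 8; eighth tied to quarter (eighth + quarter) = 6; quarter tied to whole (quarter + whole) = 20; whole = 16; quarter note = 4; dotted eighth = 3.
Altogether 20 + 24 + 8 + 2 + 8 + 6 + 20 + 16 + 4 + 3 = 111.
111 ÷ 10 = 11 complete bars with 1 left over.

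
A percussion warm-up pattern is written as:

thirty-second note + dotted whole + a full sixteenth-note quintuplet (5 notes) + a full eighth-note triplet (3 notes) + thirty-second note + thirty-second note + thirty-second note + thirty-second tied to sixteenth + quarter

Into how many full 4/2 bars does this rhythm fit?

1

One bar of 4/2 = 64 thirty-second notes.
Convert each value to thirty-second notes: thirty-second note = 1; dotted whole = 48; a full sixteenth-note quintuplet (5 notes) (five quintuplet sixteenths span one quarter) = 8; a full eighth-note triplet (3 notes) (three triplet eighths span one quarter) = 8; thirty-second note = 1; thirty-second note = 1; thirty-second note = 1; thirty-second tied to sixteenth (thirty-second + sixteenth) = 3; quarter = 8.
Total: 1 + 48 + 8 + 8 + 1 + 1 + 1 + 3 + 8 = 79.
79 ÷ 64 = 1 complete bar with 15 left over.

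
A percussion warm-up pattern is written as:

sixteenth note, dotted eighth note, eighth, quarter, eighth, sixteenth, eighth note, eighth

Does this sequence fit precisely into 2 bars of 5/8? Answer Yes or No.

No

One bar of 5/8 = 10 sixteenth notes, so 2 bars = 20.
Working in sixteenth notes: sixteenth note = 1; dotted eighth note = 3; eighth = 2; quarter = 4; eighth = 2; sixteenth = 1; eighth note = 2; eighth = 2.
Adding: 1 + 3 + 2 + 4 + 2 + 1 + 2 + 2 = 17.
17 falls short of 20, so the answer is No.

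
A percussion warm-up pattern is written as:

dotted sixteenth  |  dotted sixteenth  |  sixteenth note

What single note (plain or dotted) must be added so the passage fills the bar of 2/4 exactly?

quarter note

The bar of 2/4 = 16 thirty-second notes.
Working in thirty-second notes: dotted sixteenth = 3; dotted sixteenth = 3; sixteenth note = 2.
Altogether 3 + 3 + 2 = 8.
Remaining: 16 − 8 = 8 thirty-second notes, which is a quarter note.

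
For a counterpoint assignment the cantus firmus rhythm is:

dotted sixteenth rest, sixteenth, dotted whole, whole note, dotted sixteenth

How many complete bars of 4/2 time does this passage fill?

One bar of 4/2 = 64 thirty-second notes.
In thirty-second notes: dotted sixteenth rest = 3; sixteenth = 2; dotted whole = 48; whole note = 32; dotted sixteenth = 3.
Total: 3 + 2 + 48 + 32 + 3 = 88.
88 ÷ 64 = 1 complete bar with 24 left over.

1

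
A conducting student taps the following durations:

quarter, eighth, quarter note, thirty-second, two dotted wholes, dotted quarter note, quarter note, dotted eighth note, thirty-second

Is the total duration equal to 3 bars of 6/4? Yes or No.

One bar of 6/4 = 48 thirty-second notes, so 3 bars = 144.
Working in thirty-second notes: quarter = 8; eighth = 4; quarter note = 8; thirty-second = 1; dotted whole = 48; dotted whole = 48; dotted quarter note = 12; quarter note = 8; dotted eighth note = 6; thirty-second = 1.
Altogether 8 + 4 + 8 + 1 + 48 + 48 + 12 + 8 + 6 + 1 = 144.
144 equals 144, so the answer is Yes.

Yes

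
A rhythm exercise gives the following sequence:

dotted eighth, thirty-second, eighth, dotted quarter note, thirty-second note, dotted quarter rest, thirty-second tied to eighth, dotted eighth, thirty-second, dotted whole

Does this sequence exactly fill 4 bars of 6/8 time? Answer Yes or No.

One bar of 6/8 = 24 thirty-second notes, so 4 bars = 96.
In thirty-second notes: dotted eighth = 6; thirty-second = 1; eighth = 4; dotted quarter note = 12; thirty-second note = 1; dotted quarter rest = 12; thirty-second tied to eighth (thirty-second + eighth) = 5; dotted eighth = 6; thirty-second = 1; dotted whole = 48.
Adding: 6 + 1 + 4 + 12 + 1 + 12 + 5 + 6 + 1 + 48 = 96.
96 equals 96, so the answer is Yes.

Yes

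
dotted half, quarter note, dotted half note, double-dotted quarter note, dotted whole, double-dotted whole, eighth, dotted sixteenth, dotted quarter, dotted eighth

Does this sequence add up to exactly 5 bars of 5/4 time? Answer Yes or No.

No

One bar of 5/4 = 40 thirty-second notes, so 5 bars = 200.
In thirty-second notes: dotted half = 24; quarter note = 8; dotted half note = 24; double-dotted quarter note = 14; dotted whole = 48; double-dotted whole = 56; eighth = 4; dotted sixteenth = 3; dotted quarter = 12; dotted eighth = 6.
Sum: 24 + 8 + 24 + 14 + 48 + 56 + 4 + 3 + 12 + 6 = 199.
199 falls short of 200, so the answer is No.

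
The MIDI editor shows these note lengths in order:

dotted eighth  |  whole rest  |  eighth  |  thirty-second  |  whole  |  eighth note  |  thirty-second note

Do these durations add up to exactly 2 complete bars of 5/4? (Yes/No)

Yes

One bar of 5/4 = 40 thirty-second notes, so 2 bars = 80.
In thirty-second notes: dotted eighth = 6; whole rest = 32; eighth = 4; thirty-second = 1; whole = 32; eighth note = 4; thirty-second note = 1.
Total: 6 + 32 + 4 + 1 + 32 + 4 + 1 = 80.
80 equals 80, so the answer is Yes.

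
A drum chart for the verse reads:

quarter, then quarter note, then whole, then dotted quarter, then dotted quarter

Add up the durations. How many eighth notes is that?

18

Express everything in eighth notes: quarter = 2; quarter note = 2; whole = 8; dotted quarter = 3; dotted quarter = 3.
Adding: 2 + 2 + 8 + 3 + 3 = 18 eighth notes.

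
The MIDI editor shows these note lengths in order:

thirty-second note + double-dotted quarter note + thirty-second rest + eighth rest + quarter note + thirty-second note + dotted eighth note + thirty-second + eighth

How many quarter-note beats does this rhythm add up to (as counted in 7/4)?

5

One quarter-note beat = 8 thirty-second notes.
Working in thirty-second notes: thirty-second note = 1; double-dotted quarter note = 14; thirty-second rest = 1; eighth rest = 4; quarter note = 8; thirty-second note = 1; dotted eighth note = 6; thirty-second = 1; eighth = 4.
Total: 1 + 14 + 1 + 4 + 8 + 1 + 6 + 1 + 4 = 40.
40 ÷ 8 = 5 beats.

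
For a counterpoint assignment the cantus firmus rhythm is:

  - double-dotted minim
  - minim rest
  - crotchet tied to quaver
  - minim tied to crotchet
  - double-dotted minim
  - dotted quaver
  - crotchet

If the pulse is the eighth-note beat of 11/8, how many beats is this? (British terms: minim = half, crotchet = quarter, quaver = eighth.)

One eighth-note beat = 2 sixteenth notes.
In sixteenth notes: double-dotted minim = 14; minim rest = 8; crotchet tied to quaver (crotchet + quaver) = 6; minim tied to crotchet (minim + crotchet) = 12; double-dotted minim = 14; dotted quaver = 3; crotchet = 4.
Sum: 14 + 8 + 6 + 12 + 14 + 3 + 4 = 61.
61 ÷ 2 = 30.5 beats.

30.5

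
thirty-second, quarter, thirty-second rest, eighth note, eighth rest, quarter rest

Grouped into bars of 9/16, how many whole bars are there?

One bar of 9/16 = 18 thirty-second notes.
Convert each value to thirty-second notes: thirty-second = 1; quarter = 8; thirty-second rest = 1; eighth note = 4; eighth rest = 4; quarter rest = 8.
Sum: 1 + 8 + 1 + 4 + 4 + 8 = 26.
26 ÷ 18 = 1 complete bar with 8 left over.

1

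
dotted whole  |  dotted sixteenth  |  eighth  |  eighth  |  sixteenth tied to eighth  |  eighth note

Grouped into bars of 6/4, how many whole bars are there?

One bar of 6/4 = 48 thirty-second notes.
Express everything in thirty-second notes: dotted whole = 48; dotted sixteenth = 3; eighth = 4; eighth = 4; sixteenth tied to eighth (sixteenth + eighth) = 6; eighth note = 4.
Total: 48 + 3 + 4 + 4 + 6 + 4 = 69.
69 ÷ 48 = 1 complete bar with 21 left over.

1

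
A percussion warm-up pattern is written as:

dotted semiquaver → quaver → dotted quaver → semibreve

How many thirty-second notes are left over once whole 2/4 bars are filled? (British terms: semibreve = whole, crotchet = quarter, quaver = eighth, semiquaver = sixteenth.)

One bar of 2/4 = 16 thirty-second notes.
In thirty-second notes: dotted semiquaver = 3; quaver = 4; dotted quaver = 6; semibreve = 32.
Adding: 3 + 4 + 6 + 32 = 45.
45 ÷ 16 = 2 complete bars with 13 thirty-second notes remaining.

13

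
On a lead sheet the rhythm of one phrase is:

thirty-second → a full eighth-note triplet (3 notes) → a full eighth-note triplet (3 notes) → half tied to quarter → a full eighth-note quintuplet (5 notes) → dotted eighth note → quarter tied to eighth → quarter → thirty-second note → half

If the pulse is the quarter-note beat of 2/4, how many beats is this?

One quarter-note beat = 8 thirty-second notes.
Convert each value to thirty-second notes: thirty-second = 1; a full eighth-note triplet (3 notes) (three triplet eighths span one quarter) = 8; a full eighth-note triplet (3 notes) (three triplet eighths span one quarter) = 8; half tied to quarter (half + quarter) = 24; a full eighth-note quintuplet (5 notes) (five quintuplet eighths span one half) = 16; dotted eighth note = 6; quarter tied to eighth (quarter + eighth) = 12; quarter = 8; thirty-second note = 1; half = 16.
Sum: 1 + 8 + 8 + 24 + 16 + 6 + 12 + 8 + 1 + 16 = 100.
100 ÷ 8 = 12.5 beats.

12.5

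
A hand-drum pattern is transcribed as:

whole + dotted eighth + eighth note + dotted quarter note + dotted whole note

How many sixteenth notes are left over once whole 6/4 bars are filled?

One bar of 6/4 = 24 sixteenth notes.
Each duration in sixteenth notes: whole = 16; dotted eighth = 3; eighth note = 2; dotted quarter note = 6; dotted whole note = 24.
Altogether 16 + 3 + 2 + 6 + 24 = 51.
51 ÷ 24 = 2 complete bars with 3 sixteenth notes remaining.

3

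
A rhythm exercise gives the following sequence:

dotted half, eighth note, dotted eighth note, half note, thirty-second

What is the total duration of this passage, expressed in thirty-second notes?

Working in thirty-second notes: dotted half = 24; eighth note = 4; dotted eighth note = 6; half note = 16; thirty-second = 1.
Altogether 24 + 4 + 6 + 16 + 1 = 51 thirty-second notes.

51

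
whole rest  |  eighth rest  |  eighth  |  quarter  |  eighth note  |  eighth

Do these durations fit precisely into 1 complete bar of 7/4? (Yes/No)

Yes

One bar of 7/4 = 14 eighth notes.
Each duration in eighth notes: whole rest = 8; eighth rest = 1; eighth = 1; quarter = 2; eighth note = 1; eighth = 1.
Sum: 8 + 1 + 1 + 2 + 1 + 1 = 14.
14 equals 14, so the answer is Yes.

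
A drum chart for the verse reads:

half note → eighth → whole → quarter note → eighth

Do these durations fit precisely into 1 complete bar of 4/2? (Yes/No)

Yes

One bar of 4/2 = 16 eighth notes.
Convert each value to eighth notes: half note = 4; eighth = 1; whole = 8; quarter note = 2; eighth = 1.
Altogether 4 + 1 + 8 + 2 + 1 = 16.
16 equals 16, so the answer is Yes.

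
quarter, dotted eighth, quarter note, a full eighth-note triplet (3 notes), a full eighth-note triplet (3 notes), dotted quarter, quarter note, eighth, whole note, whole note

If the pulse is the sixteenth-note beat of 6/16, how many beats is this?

63

One sixteenth-note beat = 2 thirty-second notes.
Convert each value to thirty-second notes: quarter = 8; dotted eighth = 6; quarter note = 8; a full eighth-note triplet (3 notes) (three triplet eighths span one quarter) = 8; a full eighth-note triplet (3 notes) (three triplet eighths span one quarter) = 8; dotted quarter = 12; quarter note = 8; eighth = 4; whole note = 32; whole note = 32.
Altogether 8 + 6 + 8 + 8 + 8 + 12 + 8 + 4 + 32 + 32 = 126.
126 ÷ 2 = 63 beats.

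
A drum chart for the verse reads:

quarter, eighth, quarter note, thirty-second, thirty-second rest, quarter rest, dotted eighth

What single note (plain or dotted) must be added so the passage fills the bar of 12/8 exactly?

The bar of 12/8 = 48 thirty-second notes.
Express everything in thirty-second notes: quarter = 8; eighth = 4; quarter note = 8; thirty-second = 1; thirty-second rest = 1; quarter rest = 8; dotted eighth = 6.
Total: 8 + 4 + 8 + 1 + 1 + 8 + 6 = 36.
Remaining: 48 − 36 = 12 thirty-second notes, which is a dotted quarter note.

dotted quarter note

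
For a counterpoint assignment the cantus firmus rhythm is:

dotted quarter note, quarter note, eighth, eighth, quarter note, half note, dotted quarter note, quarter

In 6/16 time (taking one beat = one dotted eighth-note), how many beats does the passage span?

12

One dotted eighth-note beat = 3 sixteenth notes.
Each duration in sixteenth notes: dotted quarter note = 6; quarter note = 4; eighth = 2; eighth = 2; quarter note = 4; half note = 8; dotted quarter note = 6; quarter = 4.
Sum: 6 + 4 + 2 + 2 + 4 + 8 + 6 + 4 = 36.
36 ÷ 3 = 12 beats.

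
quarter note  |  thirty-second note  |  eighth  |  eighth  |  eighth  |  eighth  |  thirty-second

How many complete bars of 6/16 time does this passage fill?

One bar of 6/16 = 12 thirty-second notes.
Each duration in thirty-second notes: quarter note = 8; thirty-second note = 1; eighth = 4; eighth = 4; eighth = 4; eighth = 4; thirty-second = 1.
Adding: 8 + 1 + 4 + 4 + 4 + 4 + 1 = 26.
26 ÷ 12 = 2 complete bars with 2 left over.

2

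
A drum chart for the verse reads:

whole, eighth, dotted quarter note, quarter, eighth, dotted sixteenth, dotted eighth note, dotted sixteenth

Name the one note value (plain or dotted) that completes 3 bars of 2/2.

3 bars of 2/2 = 96 thirty-second notes.
Convert each value to thirty-second notes: whole = 32; eighth = 4; dotted quarter note = 12; quarter = 8; eighth = 4; dotted sixteenth = 3; dotted eighth note = 6; dotted sixteenth = 3.
Sum: 32 + 4 + 12 + 8 + 4 + 3 + 6 + 3 = 72.
Remaining: 96 − 72 = 24 thirty-second notes, which is a dotted half note.

dotted half note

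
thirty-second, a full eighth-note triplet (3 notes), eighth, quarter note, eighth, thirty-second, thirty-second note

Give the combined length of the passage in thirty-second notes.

27

Working in thirty-second notes: thirty-second = 1; a full eighth-note triplet (3 notes) (three triplet eighths span one quarter) = 8; eighth = 4; quarter note = 8; eighth = 4; thirty-second = 1; thirty-second note = 1.
Adding: 1 + 8 + 4 + 8 + 4 + 1 + 1 = 27 thirty-second notes.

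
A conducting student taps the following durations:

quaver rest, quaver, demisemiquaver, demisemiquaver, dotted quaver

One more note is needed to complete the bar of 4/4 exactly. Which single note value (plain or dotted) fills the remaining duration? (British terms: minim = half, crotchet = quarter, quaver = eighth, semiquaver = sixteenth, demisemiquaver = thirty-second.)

half note

The bar of 4/4 = 32 thirty-second notes.
In thirty-second notes: quaver rest = 4; quaver = 4; demisemiquaver = 1; demisemiquaver = 1; dotted quaver = 6.
Altogether 4 + 4 + 1 + 1 + 6 = 16.
Remaining: 32 − 16 = 16 thirty-second notes, which is a half note.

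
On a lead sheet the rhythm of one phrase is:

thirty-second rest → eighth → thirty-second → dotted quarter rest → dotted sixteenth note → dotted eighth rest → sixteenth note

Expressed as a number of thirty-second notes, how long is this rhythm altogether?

29

Each duration in thirty-second notes: thirty-second rest = 1; eighth = 4; thirty-second = 1; dotted quarter rest = 12; dotted sixteenth note = 3; dotted eighth rest = 6; sixteenth note = 2.
Altogether 1 + 4 + 1 + 12 + 3 + 6 + 2 = 29 thirty-second notes.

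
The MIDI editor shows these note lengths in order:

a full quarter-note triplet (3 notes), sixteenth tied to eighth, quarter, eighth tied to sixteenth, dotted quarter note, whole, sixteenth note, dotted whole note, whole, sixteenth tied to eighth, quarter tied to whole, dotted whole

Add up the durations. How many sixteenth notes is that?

128

In sixteenth notes: a full quarter-note triplet (3 notes) (three triplet quarters span one half) = 8; sixteenth tied to eighth (sixteenth + eighth) = 3; quarter = 4; eighth tied to sixteenth (eighth + sixteenth) = 3; dotted quarter note = 6; whole = 16; sixteenth note = 1; dotted whole note = 24; whole = 16; sixteenth tied to eighth (sixteenth + eighth) = 3; quarter tied to whole (quarter + whole) = 20; dotted whole = 24.
Total: 8 + 3 + 4 + 3 + 6 + 16 + 1 + 24 + 16 + 3 + 20 + 24 = 128 sixteenth notes.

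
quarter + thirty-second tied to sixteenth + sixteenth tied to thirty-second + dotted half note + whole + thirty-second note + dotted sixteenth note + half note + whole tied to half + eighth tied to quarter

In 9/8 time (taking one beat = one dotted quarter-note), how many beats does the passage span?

12.5

One dotted quarter-note beat = 12 thirty-second notes.
Convert each value to thirty-second notes: quarter = 8; thirty-second tied to sixteenth (thirty-second + sixteenth) = 3; sixteenth tied to thirty-second (sixteenth + thirty-second) = 3; dotted half note = 24; whole = 32; thirty-second note = 1; dotted sixteenth note = 3; half note = 16; whole tied to half (whole + half) = 48; eighth tied to quarter (eighth + quarter) = 12.
Altogether 8 + 3 + 3 + 24 + 32 + 1 + 3 + 16 + 48 + 12 = 150.
150 ÷ 12 = 12.5 beats.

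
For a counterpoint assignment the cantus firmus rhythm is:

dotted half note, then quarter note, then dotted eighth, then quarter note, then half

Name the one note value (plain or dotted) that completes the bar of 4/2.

sixteenth note

The bar of 4/2 = 32 sixteenth notes.
Convert each value to sixteenth notes: dotted half note = 12; quarter note = 4; dotted eighth = 3; quarter note = 4; half = 8.
Adding: 12 + 4 + 3 + 4 + 8 = 31.
Remaining: 32 − 31 = 1 sixteenth note, which is a sixteenth note.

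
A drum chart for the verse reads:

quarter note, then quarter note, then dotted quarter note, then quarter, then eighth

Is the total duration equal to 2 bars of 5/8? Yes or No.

Yes

One bar of 5/8 = 5 eighth notes, so 2 bars = 10.
Working in eighth notes: quarter note = 2; quarter note = 2; dotted quarter note = 3; quarter = 2; eighth = 1.
Altogether 2 + 2 + 3 + 2 + 1 = 10.
10 equals 10, so the answer is Yes.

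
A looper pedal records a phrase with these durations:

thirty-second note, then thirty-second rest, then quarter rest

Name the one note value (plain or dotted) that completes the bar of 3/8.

sixteenth note

The bar of 3/8 = 12 thirty-second notes.
Express everything in thirty-second notes: thirty-second note = 1; thirty-second rest = 1; quarter rest = 8.
Sum: 1 + 1 + 8 = 10.
Remaining: 12 − 10 = 2 thirty-second notes, which is a sixteenth note.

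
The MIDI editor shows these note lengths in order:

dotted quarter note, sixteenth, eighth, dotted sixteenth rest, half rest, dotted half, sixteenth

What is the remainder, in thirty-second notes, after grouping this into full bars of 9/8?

One bar of 9/8 = 36 thirty-second notes.
Working in thirty-second notes: dotted quarter note = 12; sixteenth = 2; eighth = 4; dotted sixteenth rest = 3; half rest = 16; dotted half = 24; sixteenth = 2.
Sum: 12 + 2 + 4 + 3 + 16 + 24 + 2 = 63.
63 ÷ 36 = 1 complete bar with 27 thirty-second notes remaining.

27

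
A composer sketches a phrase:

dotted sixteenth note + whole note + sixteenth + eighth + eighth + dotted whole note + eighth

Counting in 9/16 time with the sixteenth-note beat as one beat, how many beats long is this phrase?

48.5

One sixteenth-note beat = 2 thirty-second notes.
Express everything in thirty-second notes: dotted sixteenth note = 3; whole note = 32; sixteenth = 2; eighth = 4; eighth = 4; dotted whole note = 48; eighth = 4.
Altogether 3 + 32 + 2 + 4 + 4 + 48 + 4 = 97.
97 ÷ 2 = 48.5 beats.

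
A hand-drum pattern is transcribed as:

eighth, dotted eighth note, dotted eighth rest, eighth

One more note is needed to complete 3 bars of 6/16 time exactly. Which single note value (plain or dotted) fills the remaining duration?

3 bars of 6/16 = 18 sixteenth notes.
Convert each value to sixteenth notes: eighth = 2; dotted eighth note = 3; dotted eighth rest = 3; eighth = 2.
Sum: 2 + 3 + 3 + 2 = 10.
Remaining: 18 − 10 = 8 sixteenth notes, which is a half note.

half note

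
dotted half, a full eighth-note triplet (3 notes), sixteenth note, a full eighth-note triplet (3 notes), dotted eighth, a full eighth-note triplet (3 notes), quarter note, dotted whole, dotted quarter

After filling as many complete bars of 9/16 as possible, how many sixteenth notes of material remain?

One bar of 9/16 = 9 sixteenth notes.
Express everything in sixteenth notes: dotted half = 12; a full eighth-note triplet (3 notes) (three triplet eighths span one quarter) = 4; sixteenth note = 1; a full eighth-note triplet (3 notes) (three triplet eighths span one quarter) = 4; dotted eighth = 3; a full eighth-note triplet (3 notes) (three triplet eighths span one quarter) = 4; quarter note = 4; dotted whole = 24; dotted quarter = 6.
Adding: 12 + 4 + 1 + 4 + 3 + 4 + 4 + 24 + 6 = 62.
62 ÷ 9 = 6 complete bars with 8 sixteenth notes remaining.

8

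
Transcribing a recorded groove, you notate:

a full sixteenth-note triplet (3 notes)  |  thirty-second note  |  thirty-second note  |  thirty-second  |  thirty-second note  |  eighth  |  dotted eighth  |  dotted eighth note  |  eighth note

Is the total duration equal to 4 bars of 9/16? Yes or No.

One bar of 9/16 = 18 thirty-second notes, so 4 bars = 72.
Convert each value to thirty-second notes: a full sixteenth-note triplet (3 notes) (three triplet sixteenths span one eighth) = 4; thirty-second note = 1; thirty-second note = 1; thirty-second = 1; thirty-second note = 1; eighth = 4; dotted eighth = 6; dotted eighth note = 6; eighth note = 4.
Adding: 4 + 1 + 1 + 1 + 1 + 4 + 6 + 6 + 4 = 28.
28 falls short of 72, so the answer is No.

No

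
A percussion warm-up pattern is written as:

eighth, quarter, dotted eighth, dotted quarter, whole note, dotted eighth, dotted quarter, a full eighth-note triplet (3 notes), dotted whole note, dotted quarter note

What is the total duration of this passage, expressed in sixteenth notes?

74

Convert each value to sixteenth notes: eighth = 2; quarter = 4; dotted eighth = 3; dotted quarter = 6; whole note = 16; dotted eighth = 3; dotted quarter = 6; a full eighth-note triplet (3 notes) (three triplet eighths span one quarter) = 4; dotted whole note = 24; dotted quarter note = 6.
Total: 2 + 4 + 3 + 6 + 16 + 3 + 6 + 4 + 24 + 6 = 74 sixteenth notes.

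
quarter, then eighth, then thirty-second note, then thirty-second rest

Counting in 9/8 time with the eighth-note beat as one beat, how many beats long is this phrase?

One eighth-note beat = 4 thirty-second notes.
Working in thirty-second notes: quarter = 8; eighth = 4; thirty-second note = 1; thirty-second rest = 1.
Altogether 8 + 4 + 1 + 1 = 14.
14 ÷ 4 = 3.5 beats.

3.5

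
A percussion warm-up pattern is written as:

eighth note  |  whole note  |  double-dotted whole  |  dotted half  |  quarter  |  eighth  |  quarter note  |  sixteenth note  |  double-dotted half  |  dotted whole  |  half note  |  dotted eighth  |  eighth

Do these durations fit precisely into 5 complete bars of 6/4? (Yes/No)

One bar of 6/4 = 24 sixteenth notes, so 5 bars = 120.
Each duration in sixteenth notes: eighth note = 2; whole note = 16; double-dotted whole = 28; dotted half = 12; quarter = 4; eighth = 2; quarter note = 4; sixteenth note = 1; double-dotted half = 14; dotted whole = 24; half note = 8; dotted eighth = 3; eighth = 2.
Altogether 2 + 16 + 28 + 12 + 4 + 2 + 4 + 1 + 14 + 24 + 8 + 3 + 2 = 120.
120 equals 120, so the answer is Yes.

Yes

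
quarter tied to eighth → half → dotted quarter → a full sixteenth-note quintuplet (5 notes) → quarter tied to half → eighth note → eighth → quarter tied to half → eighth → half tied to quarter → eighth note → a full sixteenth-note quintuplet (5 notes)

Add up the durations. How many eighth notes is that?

Express everything in eighth notes: quarter tied to eighth (quarter + eighth) = 3; half = 4; dotted quarter = 3; a full sixteenth-note quintuplet (5 notes) (five quintuplet sixteenths span one quarter) = 2; quarter tied to half (quarter + half) = 6; eighth note = 1; eighth = 1; quarter tied to half (quarter + half) = 6; eighth = 1; half tied to quarter (half + quarter) = 6; eighth note = 1; a full sixteenth-note quintuplet (5 notes) (five quintuplet sixteenths span one quarter) = 2.
Sum: 3 + 4 + 3 + 2 + 6 + 1 + 1 + 6 + 1 + 6 + 1 + 2 = 36 eighth notes.

36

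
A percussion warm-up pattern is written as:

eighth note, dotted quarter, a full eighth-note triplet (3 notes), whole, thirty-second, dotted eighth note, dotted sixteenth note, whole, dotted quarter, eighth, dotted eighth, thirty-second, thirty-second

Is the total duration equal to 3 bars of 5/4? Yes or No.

No

One bar of 5/4 = 40 thirty-second notes, so 3 bars = 120.
Convert each value to thirty-second notes: eighth note = 4; dotted quarter = 12; a full eighth-note triplet (3 notes) (three triplet eighths span one quarter) = 8; whole = 32; thirty-second = 1; dotted eighth note = 6; dotted sixteenth note = 3; whole = 32; dotted quarter = 12; eighth = 4; dotted eighth = 6; thirty-second = 1; thirty-second = 1.
Altogether 4 + 12 + 8 + 32 + 1 + 6 + 3 + 32 + 12 + 4 + 6 + 1 + 1 = 122.
122 exceeds 120, so the answer is No.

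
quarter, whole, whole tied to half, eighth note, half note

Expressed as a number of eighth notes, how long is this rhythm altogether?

Convert each value to eighth notes: quarter = 2; whole = 8; whole tied to half (whole + half) = 12; eighth note = 1; half note = 4.
Altogether 2 + 8 + 12 + 1 + 4 = 27 eighth notes.

27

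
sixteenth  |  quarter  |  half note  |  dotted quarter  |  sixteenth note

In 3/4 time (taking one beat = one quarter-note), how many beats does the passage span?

5

One quarter-note beat = 4 sixteenth notes.
In sixteenth notes: sixteenth = 1; quarter = 4; half note = 8; dotted quarter = 6; sixteenth note = 1.
Sum: 1 + 4 + 8 + 6 + 1 = 20.
20 ÷ 4 = 5 beats.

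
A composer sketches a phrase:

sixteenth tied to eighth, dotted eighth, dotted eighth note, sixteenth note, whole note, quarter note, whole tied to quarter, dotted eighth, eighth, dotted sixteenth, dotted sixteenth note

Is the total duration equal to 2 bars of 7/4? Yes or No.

No

One bar of 7/4 = 56 thirty-second notes, so 2 bars = 112.
Express everything in thirty-second notes: sixteenth tied to eighth (sixteenth + eighth) = 6; dotted eighth = 6; dotted eighth note = 6; sixteenth note = 2; whole note = 32; quarter note = 8; whole tied to quarter (whole + quarter) = 40; dotted eighth = 6; eighth = 4; dotted sixteenth = 3; dotted sixteenth note = 3.
Sum: 6 + 6 + 6 + 2 + 32 + 8 + 40 + 6 + 4 + 3 + 3 = 116.
116 exceeds 112, so the answer is No.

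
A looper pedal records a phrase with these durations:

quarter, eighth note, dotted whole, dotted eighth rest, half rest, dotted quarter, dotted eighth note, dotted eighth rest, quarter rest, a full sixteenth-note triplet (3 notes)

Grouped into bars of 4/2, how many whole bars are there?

One bar of 4/2 = 32 sixteenth notes.
Each duration in sixteenth notes: quarter = 4; eighth note = 2; dotted whole = 24; dotted eighth rest = 3; half rest = 8; dotted quarter = 6; dotted eighth note = 3; dotted eighth rest = 3; quarter rest = 4; a full sixteenth-note triplet (3 notes) (three triplet sixteenths span one eighth) = 2.
Adding: 4 + 2 + 24 + 3 + 8 + 6 + 3 + 3 + 4 + 2 = 59.
59 ÷ 32 = 1 complete bar with 27 left over.

1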